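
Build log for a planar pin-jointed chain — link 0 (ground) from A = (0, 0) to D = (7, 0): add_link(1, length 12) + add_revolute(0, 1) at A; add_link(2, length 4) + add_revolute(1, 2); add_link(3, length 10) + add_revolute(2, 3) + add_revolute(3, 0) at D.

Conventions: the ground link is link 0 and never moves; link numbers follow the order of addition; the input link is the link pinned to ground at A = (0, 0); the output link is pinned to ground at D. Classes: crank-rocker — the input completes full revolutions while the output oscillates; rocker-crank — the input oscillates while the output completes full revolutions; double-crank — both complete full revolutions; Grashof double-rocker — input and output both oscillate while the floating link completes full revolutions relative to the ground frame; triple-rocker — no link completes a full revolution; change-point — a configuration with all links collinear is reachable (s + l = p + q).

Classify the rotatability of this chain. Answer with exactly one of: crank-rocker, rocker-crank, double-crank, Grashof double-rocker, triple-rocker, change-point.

lengths: ground=7, input=12, coupler=4, output=10
sorted: s=4 (shortest), l=12 (longest), p+q=17
s + l = 16 vs p + q = 17
s + l < p + q (Grashof) with shortest = coupler link → Grashof double-rocker

Grashof double-rocker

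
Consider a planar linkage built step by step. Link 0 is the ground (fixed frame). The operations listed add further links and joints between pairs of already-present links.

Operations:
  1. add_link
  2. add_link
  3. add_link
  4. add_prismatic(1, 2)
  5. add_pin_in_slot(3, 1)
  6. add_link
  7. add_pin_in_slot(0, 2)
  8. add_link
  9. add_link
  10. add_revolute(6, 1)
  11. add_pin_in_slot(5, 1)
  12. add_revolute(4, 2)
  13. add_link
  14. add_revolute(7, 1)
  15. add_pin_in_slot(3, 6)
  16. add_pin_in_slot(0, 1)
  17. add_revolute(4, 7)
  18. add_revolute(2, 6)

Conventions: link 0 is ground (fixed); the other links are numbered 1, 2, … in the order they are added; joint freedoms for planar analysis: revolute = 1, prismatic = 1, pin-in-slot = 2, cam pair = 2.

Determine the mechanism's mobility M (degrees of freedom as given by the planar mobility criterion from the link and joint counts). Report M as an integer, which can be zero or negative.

(L,J1,J2)=(1,0,0); link0 fixed
link1: (2,0,0)
link2: (3,0,0)
link3: (4,0,0)
P 1-2 [J1]: (4,1,0)
PS 3-1 [J2]: (4,1,1)
link4: (5,1,1)
PS 0-2 [J2]: (5,1,2)
link5: (6,1,2)
link6: (7,1,2)
R 6-1 [J1]: (7,2,2)
PS 5-1 [J2]: (7,2,3)
R 4-2 [J1]: (7,3,3)
link7: (8,3,3)
R 7-1 [J1]: (8,4,3)
PS 3-6 [J2]: (8,4,4)
PS 0-1 [J2]: (8,4,5)
R 4-7 [J1]: (8,5,5)
R 2-6 [J1]: (8,6,5)
Grübler: 3·7 − 2·6 − 5 = 4

M = 4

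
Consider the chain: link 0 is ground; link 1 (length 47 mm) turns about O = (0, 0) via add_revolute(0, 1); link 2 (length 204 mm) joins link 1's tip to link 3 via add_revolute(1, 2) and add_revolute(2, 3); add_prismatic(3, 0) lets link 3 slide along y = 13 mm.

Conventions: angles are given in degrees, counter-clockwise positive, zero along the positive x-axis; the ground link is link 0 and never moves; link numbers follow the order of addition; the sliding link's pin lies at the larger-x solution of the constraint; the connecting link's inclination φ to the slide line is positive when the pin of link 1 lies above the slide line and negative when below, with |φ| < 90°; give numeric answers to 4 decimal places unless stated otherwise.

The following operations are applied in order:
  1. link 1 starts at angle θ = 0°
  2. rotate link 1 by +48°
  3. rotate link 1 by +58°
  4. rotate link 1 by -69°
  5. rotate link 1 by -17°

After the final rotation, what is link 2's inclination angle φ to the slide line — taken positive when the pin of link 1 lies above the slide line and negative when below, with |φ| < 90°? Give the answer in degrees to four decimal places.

geometry: r = 47 mm, L = 204 mm, e = 13 mm; θ starts at 0°
rotate link 1 by +48°: θ ← 0° +48° = 48°
rotate link 1 by +58°: θ ← 48° +58° = 106°
rotate link 1 by -69°: θ ← 106° -69° = 37°
rotate link 1 by -17°: θ ← 37° -17° = 20°
h = r sin θ − e = 16.074947 − 13 = 3.074947
sin φ = h / L = 3.074947 / 204 = 0.01507327
φ = arcsin(0.01507327) = 0.863667°

0.8637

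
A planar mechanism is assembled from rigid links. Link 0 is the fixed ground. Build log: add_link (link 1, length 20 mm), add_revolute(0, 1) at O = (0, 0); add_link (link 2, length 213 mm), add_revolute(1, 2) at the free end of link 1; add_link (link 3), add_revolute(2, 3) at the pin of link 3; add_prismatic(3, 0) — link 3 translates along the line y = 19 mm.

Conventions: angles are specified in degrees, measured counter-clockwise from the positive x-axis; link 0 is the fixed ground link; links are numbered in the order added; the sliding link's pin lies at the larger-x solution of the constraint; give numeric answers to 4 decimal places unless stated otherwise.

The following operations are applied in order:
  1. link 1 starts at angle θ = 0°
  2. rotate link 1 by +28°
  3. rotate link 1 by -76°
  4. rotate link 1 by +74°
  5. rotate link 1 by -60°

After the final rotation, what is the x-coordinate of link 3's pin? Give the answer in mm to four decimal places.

geometry: r = 20 mm, L = 213 mm, e = 19 mm; θ starts at 0°
rotate link 1 by +28°: θ ← 0° +28° = 28°
rotate link 1 by -76°: θ ← 28° -76° = -48°
rotate link 1 by +74°: θ ← -48° +74° = 26°
rotate link 1 by -60°: θ ← 26° -60° = -34°
crank pin P = (r cos θ, r sin θ) = (16.580751, -11.183858)
h = r sin θ − e = -11.183858 − 19 = -30.183858
x = r cos θ + √(L² − h²) = 16.580751 + 210.850503 = 227.431255

227.4313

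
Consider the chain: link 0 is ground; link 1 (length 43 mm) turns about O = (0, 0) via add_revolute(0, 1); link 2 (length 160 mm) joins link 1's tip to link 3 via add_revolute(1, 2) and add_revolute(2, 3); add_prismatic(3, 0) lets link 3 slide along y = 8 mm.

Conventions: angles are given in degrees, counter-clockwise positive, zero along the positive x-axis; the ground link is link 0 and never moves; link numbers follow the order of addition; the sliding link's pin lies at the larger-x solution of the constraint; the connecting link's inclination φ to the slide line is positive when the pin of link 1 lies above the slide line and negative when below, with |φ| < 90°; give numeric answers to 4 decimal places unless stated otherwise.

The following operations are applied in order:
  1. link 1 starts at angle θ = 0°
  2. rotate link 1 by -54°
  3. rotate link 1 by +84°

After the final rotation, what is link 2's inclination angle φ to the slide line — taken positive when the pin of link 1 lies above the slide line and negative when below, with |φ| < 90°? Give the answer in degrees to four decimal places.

geometry: r = 43 mm, L = 160 mm, e = 8 mm; θ starts at 0°
rotate link 1 by -54°: θ ← 0° -54° = -54°
rotate link 1 by +84°: θ ← -54° +84° = 30°
h = r sin θ − e = 21.500000 − 8 = 13.500000
sin φ = h / L = 13.500000 / 160 = 0.08437500
φ = arcsin(0.08437500) = 4.840086°

4.8401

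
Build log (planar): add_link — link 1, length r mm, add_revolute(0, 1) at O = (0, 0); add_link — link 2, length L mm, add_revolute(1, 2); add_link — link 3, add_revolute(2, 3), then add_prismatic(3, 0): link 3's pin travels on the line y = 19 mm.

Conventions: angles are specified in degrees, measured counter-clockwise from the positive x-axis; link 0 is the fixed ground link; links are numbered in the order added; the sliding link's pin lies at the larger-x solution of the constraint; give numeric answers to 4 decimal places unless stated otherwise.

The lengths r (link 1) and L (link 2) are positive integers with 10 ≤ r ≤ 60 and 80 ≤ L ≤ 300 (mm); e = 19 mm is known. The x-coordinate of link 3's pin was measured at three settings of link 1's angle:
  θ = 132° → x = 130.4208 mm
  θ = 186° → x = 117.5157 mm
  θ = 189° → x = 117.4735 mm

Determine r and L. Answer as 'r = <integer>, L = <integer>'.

constraint per measurement: (x − r cos θ)² + (r sin θ − e)² = L²
subtracting the θ₁ and θ₂ equations cancels the r² and L² terms:
r = (x₁² − x₂²) / (2[(x₁cos θ₁ + e sin θ₁) − (x₂cos θ₂ + e sin θ₂)]) = 35.0000 → r = 35
L² = (x₁ − r cos θ₁)² + (r sin θ₁ − e)² = 23716.0009 → L = 154.0000 → L = 154
check at θ₃=189°: x = 117.4735 (printed 117.4735) ✓

r = 35, L = 154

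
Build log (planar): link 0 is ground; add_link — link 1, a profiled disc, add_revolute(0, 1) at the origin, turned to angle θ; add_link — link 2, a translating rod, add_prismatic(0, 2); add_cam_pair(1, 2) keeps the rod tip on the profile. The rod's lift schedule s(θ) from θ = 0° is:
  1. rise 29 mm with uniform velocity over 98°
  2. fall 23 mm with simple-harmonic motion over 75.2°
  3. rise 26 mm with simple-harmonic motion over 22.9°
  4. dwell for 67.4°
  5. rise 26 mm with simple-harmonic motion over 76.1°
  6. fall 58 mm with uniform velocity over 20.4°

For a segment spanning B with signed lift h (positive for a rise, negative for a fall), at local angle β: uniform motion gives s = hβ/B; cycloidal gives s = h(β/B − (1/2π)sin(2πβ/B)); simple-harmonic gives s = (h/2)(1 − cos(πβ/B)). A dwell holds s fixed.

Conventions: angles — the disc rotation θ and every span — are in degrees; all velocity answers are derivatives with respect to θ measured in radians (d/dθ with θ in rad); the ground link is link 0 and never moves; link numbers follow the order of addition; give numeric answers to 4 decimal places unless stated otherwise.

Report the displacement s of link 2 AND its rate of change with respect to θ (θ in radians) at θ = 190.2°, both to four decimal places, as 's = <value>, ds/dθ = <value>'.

seg 1 [0°–98°] uniform, h=29: full span → s += 29 → s = 29.0000
seg 2 [98°–173.2°] simple-harmonic, h=-23: full span → s += -23 → s = 6.0000
seg 3 [173.2°–196.1°] simple-harmonic, h=26: θ=190.2° here. β=17, B=22.9. 26/2·(1 − cos(π·0.7424)) = 21.9691 → s = 27.9691
velocity in seg [173.2°–196.1°] (simple-harmonic), θ in radians: β = 17° = 0.2967 rad, B = 22.9° = 0.3997 rad; ds/dθ = (πh/(2B)) sin(πβ/B) = (π·26/(2·0.3997)) sin(π·0.7424) = 73.968265 mm/rad

s = 27.9691, ds/dθ = 73.9683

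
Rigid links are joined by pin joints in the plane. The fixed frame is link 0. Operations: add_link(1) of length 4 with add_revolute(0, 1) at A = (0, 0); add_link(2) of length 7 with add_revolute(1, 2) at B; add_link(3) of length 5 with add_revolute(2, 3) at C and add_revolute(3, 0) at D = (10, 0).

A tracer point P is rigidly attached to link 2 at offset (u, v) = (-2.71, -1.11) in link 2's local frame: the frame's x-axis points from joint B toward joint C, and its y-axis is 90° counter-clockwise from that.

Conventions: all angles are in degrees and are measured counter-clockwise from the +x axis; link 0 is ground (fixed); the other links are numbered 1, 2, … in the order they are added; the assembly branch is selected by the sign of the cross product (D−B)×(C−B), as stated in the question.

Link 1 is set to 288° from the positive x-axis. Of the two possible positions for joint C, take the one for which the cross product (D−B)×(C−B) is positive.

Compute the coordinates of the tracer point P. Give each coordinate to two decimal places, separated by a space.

A=(0,0), D=(10.00,0)
B = A + 4.00·(cos288°, sin288°) = (1.2361, -3.8042)
|BD| = 9.5540
circle(B,7.00) ∩ circle(D,5.00): a=6.0330, h=3.5500
  candidates: C₊=(5.3566,1.8545) cross=33.917; C₋=(8.1838,-4.6585) cross=-33.917
  branch + wants cross > 0 → take C=(5.3566,1.8545) (cross=33.917)
ex = (C−B)/|BC| = (0.5887,0.8084); ey = (-0.8084,0.5887)
P = B + -2.71·ex + -1.11·ey = (0.5381,-6.6484)

0.54 -6.65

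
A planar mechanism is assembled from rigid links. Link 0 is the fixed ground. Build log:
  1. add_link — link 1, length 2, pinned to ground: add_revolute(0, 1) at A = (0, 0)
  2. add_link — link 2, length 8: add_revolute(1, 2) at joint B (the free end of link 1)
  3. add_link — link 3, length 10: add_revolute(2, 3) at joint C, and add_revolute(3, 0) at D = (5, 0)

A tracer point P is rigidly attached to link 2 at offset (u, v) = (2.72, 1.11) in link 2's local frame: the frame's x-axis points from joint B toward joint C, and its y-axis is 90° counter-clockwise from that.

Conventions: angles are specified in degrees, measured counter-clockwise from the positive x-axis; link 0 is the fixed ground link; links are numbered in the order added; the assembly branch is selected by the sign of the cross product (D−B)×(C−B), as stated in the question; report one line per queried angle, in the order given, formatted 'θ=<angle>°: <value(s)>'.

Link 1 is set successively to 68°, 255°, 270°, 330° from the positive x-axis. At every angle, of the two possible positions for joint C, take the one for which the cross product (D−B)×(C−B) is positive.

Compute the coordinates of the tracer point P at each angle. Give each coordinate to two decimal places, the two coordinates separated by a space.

A=(0,0), D=(5.00,0)
θ=68°: B = A + 2.00·(cos68°, sin68°) = (0.7492, 1.8544)
θ=68°: |BD| = 4.6377
θ=68°: circle(B,8.00) ∩ circle(D,10.00): a=-1.5624, h=7.8459
θ=68°:   candidates: C₊=(2.4543,9.6705) cross=36.387; C₋=(-3.8201,-4.7123) cross=-36.387
θ=68°:   branch + wants cross > 0 → take C=(2.4543,9.6705) (cross=36.387)
θ=68°: ex = (C−B)/|BC| = (0.2131,0.9770); ey = (-0.9770,0.2131)
θ=68°: P = B + 2.72·ex + 1.11·ey = (0.2445,4.7485)
θ=255°: B = A + 2.00·(cos255°, sin255°) = (-0.5176, -1.9319)
θ=255°: |BD| = 5.8461
θ=255°: circle(B,8.00) ∩ circle(D,10.00): a=-0.1560, h=7.9985
θ=255°:   candidates: C₊=(-3.3080,5.5657) cross=46.760; C₋=(1.9783,-9.5325) cross=-46.760
θ=255°:   branch + wants cross > 0 → take C=(-3.3080,5.5657) (cross=46.760)
θ=255°: ex = (C−B)/|BC| = (-0.3488,0.9372); ey = (-0.9372,-0.3488)
θ=255°: P = B + 2.72·ex + 1.11·ey = (-2.5066,0.2302)
θ=270°: B = A + 2.00·(cos270°, sin270°) = (-0.0000, -2.0000)
θ=270°: |BD| = 5.3852
θ=270°: circle(B,8.00) ∩ circle(D,10.00): a=-0.6499, h=7.9736
θ=270°:   candidates: C₊=(-3.5648,5.1619) cross=42.939; C₋=(2.3579,-9.6446) cross=-42.939
θ=270°:   branch + wants cross > 0 → take C=(-3.5648,5.1619) (cross=42.939)
θ=270°: ex = (C−B)/|BC| = (-0.4456,0.8952); ey = (-0.8952,-0.4456)
θ=270°: P = B + 2.72·ex + 1.11·ey = (-2.2057,-0.0596)
θ=330°: B = A + 2.00·(cos330°, sin330°) = (1.7321, -1.0000)
θ=330°: |BD| = 3.4175
θ=330°: circle(B,8.00) ∩ circle(D,10.00): a=-3.5582, h=7.1651
θ=330°:   candidates: C₊=(-3.7670,4.8104) cross=24.487; C₋=(0.4262,-8.8927) cross=-24.487
θ=330°:   branch + wants cross > 0 → take C=(-3.7670,4.8104) (cross=24.487)
θ=330°: ex = (C−B)/|BC| = (-0.6874,0.7263); ey = (-0.7263,-0.6874)
θ=330°: P = B + 2.72·ex + 1.11·ey = (-0.9438,0.2125)

θ=68°: 0.24 4.75
θ=255°: -2.51 0.23
θ=270°: -2.21 -0.06
θ=330°: -0.94 0.21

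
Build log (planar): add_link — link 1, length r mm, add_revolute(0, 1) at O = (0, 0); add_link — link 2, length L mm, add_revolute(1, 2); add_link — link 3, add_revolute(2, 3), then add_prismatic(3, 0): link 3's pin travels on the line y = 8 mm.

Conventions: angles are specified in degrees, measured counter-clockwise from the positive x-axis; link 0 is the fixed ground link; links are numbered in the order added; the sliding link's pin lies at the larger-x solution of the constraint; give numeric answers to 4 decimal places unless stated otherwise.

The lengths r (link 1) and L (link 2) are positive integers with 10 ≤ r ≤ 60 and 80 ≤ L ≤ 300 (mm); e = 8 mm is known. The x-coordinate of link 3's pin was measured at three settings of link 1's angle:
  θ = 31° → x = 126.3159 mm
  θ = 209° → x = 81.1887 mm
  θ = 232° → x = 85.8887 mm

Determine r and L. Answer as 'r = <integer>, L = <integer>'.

constraint per measurement: (x − r cos θ)² + (r sin θ − e)² = L²
subtracting the θ₁ and θ₂ equations cancels the r² and L² terms:
r = (x₁² − x₂²) / (2[(x₁cos θ₁ + e sin θ₁) − (x₂cos θ₂ + e sin θ₂)]) = 25.0000 → r = 25
L² = (x₁ − r cos θ₁)² + (r sin θ₁ − e)² = 11024.9984 → L = 105.0000 → L = 105
check at θ₃=232°: x = 85.8887 (printed 85.8887) ✓

r = 25, L = 105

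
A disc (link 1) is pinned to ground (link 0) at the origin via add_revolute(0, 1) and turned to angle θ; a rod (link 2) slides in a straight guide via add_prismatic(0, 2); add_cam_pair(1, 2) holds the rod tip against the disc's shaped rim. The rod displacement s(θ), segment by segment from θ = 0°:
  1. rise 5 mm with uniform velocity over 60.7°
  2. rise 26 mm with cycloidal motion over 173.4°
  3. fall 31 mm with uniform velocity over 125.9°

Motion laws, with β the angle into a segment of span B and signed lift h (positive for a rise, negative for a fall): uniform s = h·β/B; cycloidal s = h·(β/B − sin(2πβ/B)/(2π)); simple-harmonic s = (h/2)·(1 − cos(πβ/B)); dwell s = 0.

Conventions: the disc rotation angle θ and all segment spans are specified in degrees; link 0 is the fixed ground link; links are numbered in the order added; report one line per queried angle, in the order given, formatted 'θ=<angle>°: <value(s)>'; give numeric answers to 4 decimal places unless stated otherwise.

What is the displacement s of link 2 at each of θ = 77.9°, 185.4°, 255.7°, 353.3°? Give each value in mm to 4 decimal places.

segment 1 (0° to 60.7°, uniform, h = 5) is passed completely: s = 0.0000 + (5) = 5.0000
θ = 77.9° falls in segment 2 (60.7° to 234.1°, cycloidal, h = 26): β = 77.9 − 60.7 = 17.2°, B = 173.4°; Δs = 26·(0.0992 − sin(2π·0.0992)/(2π)) = 0.1637; s = 5.0000 + 0.1637 = 5.1637
θ = 185.4° falls in segment 2 (60.7° to 234.1°, cycloidal, h = 26): β = 185.4 − 60.7 = 124.7°, B = 173.4°; Δs = 26·(0.7191 − sin(2π·0.7191)/(2π)) = 22.7583; s = 5.0000 + 22.7583 = 27.7583
segment 2 (60.7° to 234.1°, cycloidal, h = 26) is passed completely: s = 5.0000 + (26) = 31.0000
θ = 255.7° falls in segment 3 (234.1° to 360°, uniform, h = -31): β = 255.7 − 234.1 = 21.6°, B = 125.9°; Δs = -31·21.6/125.9 = -5.3185; s = 31.0000 − 5.3185 = 25.6815
θ = 353.3° falls in segment 3 (234.1° to 360°, uniform, h = -31): β = 353.3 − 234.1 = 119.2°, B = 125.9°; Δs = -31·119.2/125.9 = -29.3503; s = 31.0000 − 29.3503 = 1.6497

θ=77.9°: 5.1637
θ=185.4°: 27.7583
θ=255.7°: 25.6815
θ=353.3°: 1.6497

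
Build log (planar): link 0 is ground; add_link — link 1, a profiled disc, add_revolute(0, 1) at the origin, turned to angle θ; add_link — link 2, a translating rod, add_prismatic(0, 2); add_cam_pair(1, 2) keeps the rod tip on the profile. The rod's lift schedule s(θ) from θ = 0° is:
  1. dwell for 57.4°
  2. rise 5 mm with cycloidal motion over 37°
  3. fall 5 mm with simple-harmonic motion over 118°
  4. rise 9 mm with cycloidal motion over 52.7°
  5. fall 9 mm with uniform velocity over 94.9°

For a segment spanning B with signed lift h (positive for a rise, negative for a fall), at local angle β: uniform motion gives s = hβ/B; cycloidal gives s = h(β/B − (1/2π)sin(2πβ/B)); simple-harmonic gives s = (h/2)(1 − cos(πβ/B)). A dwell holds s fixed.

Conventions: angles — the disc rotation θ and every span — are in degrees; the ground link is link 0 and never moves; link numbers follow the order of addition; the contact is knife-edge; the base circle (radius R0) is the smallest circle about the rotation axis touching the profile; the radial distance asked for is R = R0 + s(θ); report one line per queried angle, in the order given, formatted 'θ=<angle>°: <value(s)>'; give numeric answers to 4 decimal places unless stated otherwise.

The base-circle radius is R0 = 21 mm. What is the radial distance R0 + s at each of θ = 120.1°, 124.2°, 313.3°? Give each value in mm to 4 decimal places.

seg 1 [0°–57.4°] dwell: s stays 0.0000
seg 2 [57.4°–94.4°] cycloidal, h=5: full span → s += 5 → s = 5.0000
seg 3 [94.4°–212.4°] simple-harmonic, h=-5: θ=120.1° here. β=25.7, B=118. -5/2·(1 − cos(π·0.2178)) = -0.5627 → s = 4.4373
seg 3 [94.4°–212.4°] simple-harmonic, h=-5: θ=124.2° here. β=29.8, B=118. -5/2·(1 − cos(π·0.2525)) = -0.7464 → s = 4.2536
seg 3 [94.4°–212.4°] simple-harmonic, h=-5: full span → s += -5 → s = 0.0000
seg 4 [212.4°–265.1°] cycloidal, h=9: full span → s += 9 → s = 9.0000
seg 5 [265.1°–360°] uniform, h=-9: θ=313.3° here. β=48.2, B=94.9. -9·48.2/94.9 = -4.5711 → s = 4.4289
θ=120.1°: R = R0 + s = 21 + 4.4373 = 25.4373
θ=124.2°: R = R0 + s = 21 + 4.2536 = 25.2536
θ=313.3°: R = R0 + s = 21 + 4.4289 = 25.4289

θ=120.1°: 25.4373
θ=124.2°: 25.2536
θ=313.3°: 25.4289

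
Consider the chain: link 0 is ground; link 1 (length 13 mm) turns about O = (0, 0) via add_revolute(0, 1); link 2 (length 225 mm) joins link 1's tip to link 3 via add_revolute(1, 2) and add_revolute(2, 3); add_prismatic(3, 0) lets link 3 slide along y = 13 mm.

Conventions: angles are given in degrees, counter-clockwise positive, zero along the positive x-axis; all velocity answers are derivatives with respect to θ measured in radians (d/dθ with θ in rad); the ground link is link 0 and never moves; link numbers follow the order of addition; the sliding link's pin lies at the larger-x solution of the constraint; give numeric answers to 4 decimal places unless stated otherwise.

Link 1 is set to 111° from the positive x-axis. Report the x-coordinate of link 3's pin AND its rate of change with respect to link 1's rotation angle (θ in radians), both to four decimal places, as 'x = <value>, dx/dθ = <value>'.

geometry: r = 13 mm, L = 225 mm, e = 13 mm
crank pin P = (r cos θ, r sin θ) = (-4.658783, 12.136546)
h = r sin θ − e = 12.136546 − 13 = -0.863454
x = r cos θ + √(L² − h²) = -4.658783 + 224.998343 = 220.339560
dx/dθ = −r sin θ − h·r cos θ/√(L² − h²) (θ in radians; h = -0.863454) = -12.154424

x = 220.3396, dx/dθ = -12.1544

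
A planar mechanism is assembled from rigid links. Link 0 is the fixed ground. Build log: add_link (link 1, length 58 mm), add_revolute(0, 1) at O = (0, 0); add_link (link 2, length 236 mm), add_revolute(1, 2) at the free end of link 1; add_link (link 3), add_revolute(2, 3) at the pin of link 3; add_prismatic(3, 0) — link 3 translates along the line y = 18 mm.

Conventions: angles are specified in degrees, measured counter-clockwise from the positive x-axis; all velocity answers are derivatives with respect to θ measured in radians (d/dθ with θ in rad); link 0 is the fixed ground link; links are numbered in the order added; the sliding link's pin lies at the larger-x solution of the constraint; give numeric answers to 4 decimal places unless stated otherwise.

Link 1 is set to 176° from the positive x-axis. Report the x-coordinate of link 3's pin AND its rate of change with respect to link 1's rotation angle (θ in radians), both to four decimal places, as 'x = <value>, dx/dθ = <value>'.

geometry: r = 58 mm, L = 236 mm, e = 18 mm
crank pin P = (r cos θ, r sin θ) = (-57.858715, 4.045875)
h = r sin θ − e = 4.045875 − 18 = -13.954125
x = r cos θ + √(L² − h²) = -57.858715 + 235.587102 = 177.728387
dx/dθ = −r sin θ − h·r cos θ/√(L² − h²) (θ in radians; h = -13.954125) = -7.472921

x = 177.7284, dx/dθ = -7.4729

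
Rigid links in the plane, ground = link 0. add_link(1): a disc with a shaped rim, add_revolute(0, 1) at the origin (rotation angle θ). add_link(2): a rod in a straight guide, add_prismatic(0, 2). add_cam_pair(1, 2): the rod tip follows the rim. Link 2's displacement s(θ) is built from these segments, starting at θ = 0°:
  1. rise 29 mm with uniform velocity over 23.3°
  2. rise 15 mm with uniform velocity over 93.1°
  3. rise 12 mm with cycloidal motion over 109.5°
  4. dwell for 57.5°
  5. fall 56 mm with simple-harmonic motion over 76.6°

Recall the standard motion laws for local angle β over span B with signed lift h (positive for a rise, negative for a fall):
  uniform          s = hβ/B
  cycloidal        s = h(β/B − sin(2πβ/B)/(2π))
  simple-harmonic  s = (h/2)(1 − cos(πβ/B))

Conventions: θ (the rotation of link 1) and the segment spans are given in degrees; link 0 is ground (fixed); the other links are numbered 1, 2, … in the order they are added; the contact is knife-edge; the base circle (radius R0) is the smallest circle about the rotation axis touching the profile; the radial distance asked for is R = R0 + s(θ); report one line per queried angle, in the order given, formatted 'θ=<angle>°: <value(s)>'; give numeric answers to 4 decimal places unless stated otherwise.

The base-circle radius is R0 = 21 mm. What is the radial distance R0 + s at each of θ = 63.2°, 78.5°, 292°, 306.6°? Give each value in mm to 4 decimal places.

segment 1 (0° to 23.3°, uniform, h = 29) is passed completely: s = 0.0000 + (29) = 29.0000
θ = 63.2° falls in segment 2 (23.3° to 116.4°, uniform, h = 15): β = 63.2 − 23.3 = 39.9°, B = 93.1°; Δs = 15·39.9/93.1 = 6.4286; s = 29.0000 + 6.4286 = 35.4286
θ = 78.5° falls in segment 2 (23.3° to 116.4°, uniform, h = 15): β = 78.5 − 23.3 = 55.2°, B = 93.1°; Δs = 15·55.2/93.1 = 8.8937; s = 29.0000 + 8.8937 = 37.8937
segment 2 (23.3° to 116.4°, uniform, h = 15) is passed completely: s = 29.0000 + (15) = 44.0000
segment 3 (116.4° to 225.9°, cycloidal, h = 12) is passed completely: s = 44.0000 + (12) = 56.0000
segment 4 (225.9° to 283.4°, dwell): s unchanged at 56.0000
θ = 292° falls in segment 5 (283.4° to 360°, simple-harmonic, h = -56): β = 292 − 283.4 = 8.6°, B = 76.6°; Δs = -56/2·(1 − cos(π·0.1123)) = -1.7237; s = 56.0000 − 1.7237 = 54.2763
θ = 306.6° falls in segment 5 (283.4° to 360°, simple-harmonic, h = -56): β = 306.6 − 283.4 = 23.2°, B = 76.6°; Δs = -56/2·(1 − cos(π·0.3029)) = -11.7471; s = 56.0000 − 11.7471 = 44.2529
θ=63.2°: R = R0 + s = 21 + 35.4286 = 56.4286
θ=78.5°: R = R0 + s = 21 + 37.8937 = 58.8937
θ=292°: R = R0 + s = 21 + 54.2763 = 75.2763
θ=306.6°: R = R0 + s = 21 + 44.2529 = 65.2529

θ=63.2°: 56.4286
θ=78.5°: 58.8937
θ=292°: 75.2763
θ=306.6°: 65.2529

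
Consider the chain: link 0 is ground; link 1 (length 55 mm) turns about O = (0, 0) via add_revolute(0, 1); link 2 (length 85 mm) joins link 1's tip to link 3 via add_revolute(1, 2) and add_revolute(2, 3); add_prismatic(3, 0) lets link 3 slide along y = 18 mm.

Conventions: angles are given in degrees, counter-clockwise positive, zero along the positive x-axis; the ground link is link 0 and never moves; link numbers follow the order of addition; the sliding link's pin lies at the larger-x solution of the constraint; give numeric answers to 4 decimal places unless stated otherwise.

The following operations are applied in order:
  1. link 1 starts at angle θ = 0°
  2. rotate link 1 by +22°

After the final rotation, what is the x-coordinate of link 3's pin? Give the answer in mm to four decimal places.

geometry: r = 55 mm, L = 85 mm, e = 18 mm; θ starts at 0°
rotate link 1 by +22°: θ ← 0° +22° = 22°
crank pin P = (r cos θ, r sin θ) = (50.995112, 20.603363)
h = r sin θ − e = 20.603363 − 18 = 2.603363
x = r cos θ + √(L² − h²) = 50.995112 + 84.960123 = 135.955235

135.9552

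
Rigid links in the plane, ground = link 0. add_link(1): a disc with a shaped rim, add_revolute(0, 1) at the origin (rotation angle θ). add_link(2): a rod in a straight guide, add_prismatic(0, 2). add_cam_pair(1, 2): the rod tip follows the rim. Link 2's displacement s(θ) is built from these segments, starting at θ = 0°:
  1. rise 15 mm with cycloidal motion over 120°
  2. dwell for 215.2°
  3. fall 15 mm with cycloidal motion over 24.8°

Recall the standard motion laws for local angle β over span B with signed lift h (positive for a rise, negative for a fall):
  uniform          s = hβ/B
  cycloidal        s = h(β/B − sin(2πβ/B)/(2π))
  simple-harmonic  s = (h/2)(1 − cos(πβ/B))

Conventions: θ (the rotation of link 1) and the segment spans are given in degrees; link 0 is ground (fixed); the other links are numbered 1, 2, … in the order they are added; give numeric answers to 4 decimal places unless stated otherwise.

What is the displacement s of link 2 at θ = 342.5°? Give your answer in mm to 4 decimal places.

segment 1 (0° to 120°, cycloidal, h = 15) is passed completely: s = 0.0000 + (15) = 15.0000
segment 2 (120° to 335.2°, dwell): s unchanged at 15.0000
θ = 342.5° falls in segment 3 (335.2° to 360°, cycloidal, h = -15): β = 342.5 − 335.2 = 7.3°, B = 24.8°; Δs = -15·(0.2944 − sin(2π·0.2944)/(2π)) = -2.1201; s = 15.0000 − 2.1201 = 12.8799

12.8799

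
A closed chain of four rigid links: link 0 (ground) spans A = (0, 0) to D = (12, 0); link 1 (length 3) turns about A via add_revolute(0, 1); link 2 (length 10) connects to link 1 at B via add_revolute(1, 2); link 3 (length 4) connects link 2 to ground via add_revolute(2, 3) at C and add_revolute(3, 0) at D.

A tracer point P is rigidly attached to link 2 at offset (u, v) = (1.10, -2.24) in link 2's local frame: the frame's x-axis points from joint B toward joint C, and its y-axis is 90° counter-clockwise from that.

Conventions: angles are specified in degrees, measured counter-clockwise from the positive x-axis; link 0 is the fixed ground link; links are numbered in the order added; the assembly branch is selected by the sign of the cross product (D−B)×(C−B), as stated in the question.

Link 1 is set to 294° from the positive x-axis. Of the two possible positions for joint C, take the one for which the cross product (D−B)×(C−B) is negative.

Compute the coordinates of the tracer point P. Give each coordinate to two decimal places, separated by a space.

A=(0,0), D=(12.00,0)
B = A + 3.00·(cos294°, sin294°) = (1.2202, -2.7406)
|BD| = 11.1227
circle(B,10.00) ∩ circle(D,4.00): a=9.3374, h=3.5795
  candidates: C₊=(9.3878,3.0292) cross=39.814; C₋=(11.1517,-3.9090) cross=-39.814
  branch - wants cross < 0 → take C=(11.1517,-3.9090) (cross=-39.814)
ex = (C−B)/|BC| = (0.9932,-0.1168); ey = (0.1168,0.9932)
P = B + 1.10·ex + -2.24·ey = (2.0510,-5.0938)

2.05 -5.09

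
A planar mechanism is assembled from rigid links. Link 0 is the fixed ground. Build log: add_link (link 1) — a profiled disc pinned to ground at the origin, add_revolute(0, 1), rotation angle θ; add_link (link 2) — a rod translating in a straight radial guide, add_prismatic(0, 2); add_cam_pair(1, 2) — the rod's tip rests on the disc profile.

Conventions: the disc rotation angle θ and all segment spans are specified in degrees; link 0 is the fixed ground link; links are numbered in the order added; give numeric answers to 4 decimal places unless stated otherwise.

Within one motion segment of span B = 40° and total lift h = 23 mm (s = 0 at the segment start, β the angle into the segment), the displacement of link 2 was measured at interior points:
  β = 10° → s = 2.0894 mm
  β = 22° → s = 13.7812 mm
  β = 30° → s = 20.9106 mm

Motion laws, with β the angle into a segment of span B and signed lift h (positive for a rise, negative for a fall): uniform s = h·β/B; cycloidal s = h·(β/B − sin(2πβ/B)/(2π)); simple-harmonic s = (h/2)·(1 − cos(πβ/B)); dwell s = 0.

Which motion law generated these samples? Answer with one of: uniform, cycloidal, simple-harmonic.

candidates at β/B = r: uniform s = h·r (linear in β); cycloidal s = h·(r − sin(2πr)/(2π)); simple-harmonic s = (h/2)(1 − cos(πr))
β=10°: printed 2.0894 | uniform 5.7500, cycloidal 2.0894, simple-harmonic 3.3683
β=22°: printed 13.7812 | uniform 12.6500, cycloidal 13.7812, simple-harmonic 13.2990
β=30°: printed 20.9106 | uniform 17.2500, cycloidal 20.9106, simple-harmonic 19.6317
only one law matches every sample → cycloidal

cycloidal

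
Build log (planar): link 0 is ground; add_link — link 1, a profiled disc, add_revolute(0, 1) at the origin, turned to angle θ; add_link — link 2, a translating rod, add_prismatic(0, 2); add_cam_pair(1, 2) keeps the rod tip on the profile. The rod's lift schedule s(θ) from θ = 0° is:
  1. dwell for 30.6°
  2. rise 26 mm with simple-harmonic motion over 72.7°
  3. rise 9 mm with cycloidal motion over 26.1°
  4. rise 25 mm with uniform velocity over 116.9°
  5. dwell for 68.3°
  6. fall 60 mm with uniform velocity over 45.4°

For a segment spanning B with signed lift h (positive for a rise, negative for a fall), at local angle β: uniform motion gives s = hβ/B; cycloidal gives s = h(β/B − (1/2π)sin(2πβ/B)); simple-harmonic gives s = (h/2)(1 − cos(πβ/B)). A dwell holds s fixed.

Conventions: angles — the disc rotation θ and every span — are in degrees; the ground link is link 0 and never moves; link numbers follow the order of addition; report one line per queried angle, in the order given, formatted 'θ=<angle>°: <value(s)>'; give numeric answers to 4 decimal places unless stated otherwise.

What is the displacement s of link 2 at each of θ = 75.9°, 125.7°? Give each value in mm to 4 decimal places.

seg 1 [0°–30.6°] dwell: s stays 0.0000
seg 2 [30.6°–103.3°] simple-harmonic, h=26: θ=75.9° here. β=45.3, B=72.7. 26/2·(1 − cos(π·0.6231)) = 17.9034 → s = 17.9034
seg 2 [30.6°–103.3°] simple-harmonic, h=26: full span → s += 26 → s = 26.0000
seg 3 [103.3°–129.4°] cycloidal, h=9: θ=125.7° here. β=22.4, B=26.1. 9·(0.8582 − sin(2π·0.8582)/(2π)) = 8.8379 → s = 34.8379

θ=75.9°: 17.9034
θ=125.7°: 34.8379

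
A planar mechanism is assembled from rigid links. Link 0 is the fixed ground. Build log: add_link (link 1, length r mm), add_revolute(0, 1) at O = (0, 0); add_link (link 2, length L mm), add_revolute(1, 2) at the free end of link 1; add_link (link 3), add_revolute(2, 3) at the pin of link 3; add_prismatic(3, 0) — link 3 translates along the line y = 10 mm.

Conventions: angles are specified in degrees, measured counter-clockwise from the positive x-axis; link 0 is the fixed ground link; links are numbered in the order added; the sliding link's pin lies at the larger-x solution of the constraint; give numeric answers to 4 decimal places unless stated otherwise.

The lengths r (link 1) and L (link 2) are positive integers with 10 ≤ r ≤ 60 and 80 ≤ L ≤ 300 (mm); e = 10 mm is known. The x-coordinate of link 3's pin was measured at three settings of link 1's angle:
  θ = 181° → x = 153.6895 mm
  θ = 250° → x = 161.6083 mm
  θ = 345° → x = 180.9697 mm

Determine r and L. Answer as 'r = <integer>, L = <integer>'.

constraint per measurement: (x − r cos θ)² + (r sin θ − e)² = L²
subtracting the θ₁ and θ₂ equations cancels the r² and L² terms:
r = (x₁² − x₂²) / (2[(x₁cos θ₁ + e sin θ₁) − (x₂cos θ₂ + e sin θ₂)]) = 14.0001 → r = 14
L² = (x₁ − r cos θ₁)² + (r sin θ₁ − e)² = 28223.9997 → L = 168.0000 → L = 168
check at θ₃=345°: x = 180.9697 (printed 180.9697) ✓

r = 14, L = 168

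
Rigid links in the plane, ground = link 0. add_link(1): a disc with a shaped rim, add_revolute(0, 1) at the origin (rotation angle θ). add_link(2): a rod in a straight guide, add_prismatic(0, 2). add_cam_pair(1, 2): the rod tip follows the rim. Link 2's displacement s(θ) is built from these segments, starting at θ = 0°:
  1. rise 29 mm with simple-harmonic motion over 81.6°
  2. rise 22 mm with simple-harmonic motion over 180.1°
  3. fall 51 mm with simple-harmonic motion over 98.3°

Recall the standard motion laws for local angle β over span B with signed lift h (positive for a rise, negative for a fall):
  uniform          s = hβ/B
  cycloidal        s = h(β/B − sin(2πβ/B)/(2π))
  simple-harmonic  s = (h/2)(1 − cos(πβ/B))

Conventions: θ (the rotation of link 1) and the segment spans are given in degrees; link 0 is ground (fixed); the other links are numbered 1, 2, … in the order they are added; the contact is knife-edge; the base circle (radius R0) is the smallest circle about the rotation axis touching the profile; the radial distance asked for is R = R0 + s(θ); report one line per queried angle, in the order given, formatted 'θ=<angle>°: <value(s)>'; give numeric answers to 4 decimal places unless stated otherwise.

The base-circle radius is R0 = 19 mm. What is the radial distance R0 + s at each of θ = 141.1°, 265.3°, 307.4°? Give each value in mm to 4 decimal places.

segment 1 (0° to 81.6°, simple-harmonic, h = 29) is passed completely: s = 0.0000 + (29) = 29.0000
θ = 141.1° falls in segment 2 (81.6° to 261.7°, simple-harmonic, h = 22): β = 141.1 − 81.6 = 59.5°, B = 180.1°; Δs = 22/2·(1 − cos(π·0.3304)) = 5.4116; s = 29.0000 + 5.4116 = 34.4116
segment 2 (81.6° to 261.7°, simple-harmonic, h = 22) is passed completely: s = 29.0000 + (22) = 51.0000
θ = 265.3° falls in segment 3 (261.7° to 360°, simple-harmonic, h = -51): β = 265.3 − 261.7 = 3.6°, B = 98.3°; Δs = -51/2·(1 − cos(π·0.0366)) = -0.1686; s = 51.0000 − 0.1686 = 50.8314
θ = 307.4° falls in segment 3 (261.7° to 360°, simple-harmonic, h = -51): β = 307.4 − 261.7 = 45.7°, B = 98.3°; Δs = -51/2·(1 − cos(π·0.4649)) = -22.6941; s = 51.0000 − 22.6941 = 28.3059
θ=141.1°: R = R0 + s = 19 + 34.4116 = 53.4116
θ=265.3°: R = R0 + s = 19 + 50.8314 = 69.8314
θ=307.4°: R = R0 + s = 19 + 28.3059 = 47.3059

θ=141.1°: 53.4116
θ=265.3°: 69.8314
θ=307.4°: 47.3059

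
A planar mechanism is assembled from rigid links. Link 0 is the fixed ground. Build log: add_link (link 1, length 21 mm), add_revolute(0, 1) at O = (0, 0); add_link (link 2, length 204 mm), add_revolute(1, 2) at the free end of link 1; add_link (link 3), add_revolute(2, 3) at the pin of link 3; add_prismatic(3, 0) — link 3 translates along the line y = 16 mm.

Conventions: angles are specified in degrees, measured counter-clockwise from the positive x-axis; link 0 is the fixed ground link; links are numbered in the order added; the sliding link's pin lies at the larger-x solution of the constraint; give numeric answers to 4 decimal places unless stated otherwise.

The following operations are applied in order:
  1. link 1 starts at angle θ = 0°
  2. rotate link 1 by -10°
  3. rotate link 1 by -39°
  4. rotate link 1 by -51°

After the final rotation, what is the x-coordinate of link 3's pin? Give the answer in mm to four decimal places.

geometry: r = 21 mm, L = 204 mm, e = 16 mm; θ starts at 0°
rotate link 1 by -10°: θ ← 0° -10° = -10°
rotate link 1 by -39°: θ ← -10° -39° = -49°
rotate link 1 by -51°: θ ← -49° -51° = -100°
crank pin P = (r cos θ, r sin θ) = (-3.646612, -20.680963)
h = r sin θ − e = -20.680963 − 16 = -36.680963
x = r cos θ + √(L² − h²) = -3.646612 + 200.675128 = 197.028516

197.0285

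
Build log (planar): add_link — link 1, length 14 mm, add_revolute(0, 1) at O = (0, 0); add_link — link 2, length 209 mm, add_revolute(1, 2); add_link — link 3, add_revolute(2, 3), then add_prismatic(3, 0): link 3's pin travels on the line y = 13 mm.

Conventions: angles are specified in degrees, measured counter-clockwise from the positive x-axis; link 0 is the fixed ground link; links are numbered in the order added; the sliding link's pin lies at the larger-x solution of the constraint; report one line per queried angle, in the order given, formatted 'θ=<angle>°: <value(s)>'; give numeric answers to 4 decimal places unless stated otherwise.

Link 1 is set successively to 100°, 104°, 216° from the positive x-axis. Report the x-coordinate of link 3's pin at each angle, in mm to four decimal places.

geometry: r = 14 mm, L = 209 mm, e = 13 mm
θ=100°: crank pin P = (r cos θ, r sin θ) = (-2.431074, 13.787309)
θ=100°: h = r sin θ − e = 13.787309 − 13 = 0.787309
θ=100°: x = r cos θ + √(L² − h²) = -2.431074 + 208.998517 = 206.567443
θ=104°: crank pin P = (r cos θ, r sin θ) = (-3.386907, 13.584140)
θ=104°: h = r sin θ − e = 13.584140 − 13 = 0.584140
θ=104°: x = r cos θ + √(L² − h²) = -3.386907 + 208.999184 = 205.612277
θ=216°: crank pin P = (r cos θ, r sin θ) = (-11.326238, -8.228994)
θ=216°: h = r sin θ − e = -8.228994 − 13 = -21.228994
θ=216°: x = r cos θ + √(L² − h²) = -11.326238 + 207.919046 = 196.592808

θ=100°: 206.5674
θ=104°: 205.6123
θ=216°: 196.5928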